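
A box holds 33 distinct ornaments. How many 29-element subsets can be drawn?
C(33,29) = 33!/(29!×4!) = 40920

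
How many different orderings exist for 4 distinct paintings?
4! = 24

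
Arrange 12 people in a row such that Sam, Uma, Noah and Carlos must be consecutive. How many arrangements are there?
Treat the 4 as one block: (12-4+1)! × 4! = 362880 × 24 = 8709120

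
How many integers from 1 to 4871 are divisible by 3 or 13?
⌊4871/3⌋ + ⌊4871/13⌋ - ⌊4871/39⌋ = 1623 + 374 - 124 = 1873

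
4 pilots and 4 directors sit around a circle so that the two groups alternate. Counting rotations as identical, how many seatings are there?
Fix one of the pilots: (4-1)! ways for the remaining pilots, × 4! ways for the directors = 6 × 24 = 144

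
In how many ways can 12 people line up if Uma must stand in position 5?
Fix one position: (12-1)! = 39916800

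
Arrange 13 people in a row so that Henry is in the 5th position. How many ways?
Fix one position: (13-1)! = 479001600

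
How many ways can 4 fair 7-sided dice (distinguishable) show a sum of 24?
Coefficient of x^24 in (x + x² + ... + x^7)^4. By inclusion-exclusion on dice exceeding 7: Σ_j (-1)^j C(4,j)·C(24-1-7j, 3) = C(4,0)·C(23,3) - C(4,1)·C(16,3) + C(4,2)·C(9,3) = 1·1771 - 4·560 + 6·84 = 35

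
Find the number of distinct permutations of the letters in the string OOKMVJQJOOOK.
12! / (1! × 2! × 5! × 1! × 2! × 1!) = 997920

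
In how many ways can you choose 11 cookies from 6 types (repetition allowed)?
C(11+6-1, 6-1) = C(16, 5) = 4368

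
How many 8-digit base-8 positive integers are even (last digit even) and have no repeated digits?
Last∈{0,2,4,6}. Last=0: 5040. Last nonzero: 3×6×P(6,6) = 12960. Total = 18000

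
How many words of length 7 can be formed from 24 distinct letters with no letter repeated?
P(24,7) = 24!/(24-7)! = 1744364160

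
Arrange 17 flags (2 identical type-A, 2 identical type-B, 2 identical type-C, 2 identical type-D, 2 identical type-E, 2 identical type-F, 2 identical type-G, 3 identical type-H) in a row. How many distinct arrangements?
17! / (2! × 2! × 2! × 2! × 2! × 2! × 2! × 3!) = 463134672000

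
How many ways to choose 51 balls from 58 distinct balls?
C(58,51) = 58!/(51!×7!) = 300674088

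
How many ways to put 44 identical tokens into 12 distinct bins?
C(44+12-1, 12-1) = C(55, 11) = 119653565850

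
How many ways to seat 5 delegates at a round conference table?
Circular: fix one position, arrange the rest. (5-1)! = 24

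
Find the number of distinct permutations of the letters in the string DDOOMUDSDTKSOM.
14! / (2! × 3! × 4! × 1! × 1! × 1! × 2!) = 151351200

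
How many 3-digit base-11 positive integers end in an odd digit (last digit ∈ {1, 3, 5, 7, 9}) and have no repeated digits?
Last∈{1,3,5,7,9}. Last=0: 0. Last nonzero: 5×9×P(9,1) = 405. Total = 405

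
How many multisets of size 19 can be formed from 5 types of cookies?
C(19+5-1, 5-1) = C(23, 4) = 8855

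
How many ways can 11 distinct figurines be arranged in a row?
11! = 39916800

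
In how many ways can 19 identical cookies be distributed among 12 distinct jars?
C(19+12-1, 12-1) = C(30, 11) = 54627300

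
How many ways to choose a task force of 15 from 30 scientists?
C(30,15) = 30!/(15!×15!) = 155117520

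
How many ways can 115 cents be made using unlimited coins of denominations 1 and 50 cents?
Coefficient of x^115 in 1/(1-x^1) · 1/(1-x^50). Use j coins of 50 for j = 0..⌊115/50⌋ = 2, the rest in 1s: 2 + 1 = 3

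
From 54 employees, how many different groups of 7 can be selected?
C(54,7) = 54!/(7!×47!) = 177100560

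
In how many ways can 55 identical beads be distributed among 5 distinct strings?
C(55+5-1, 5-1) = C(59, 4) = 455126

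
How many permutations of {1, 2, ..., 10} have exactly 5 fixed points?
Choose the 5 fixed points C(10,5) = 252, derange the rest: !5 = Σ_{j=0}^{5} (-1)^j·5!/j! = 120 - 120 + 60 - 20 + 5 - 1 = 44. Product = 252 × 44 = 11088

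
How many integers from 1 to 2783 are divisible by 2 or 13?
⌊2783/2⌋ + ⌊2783/13⌋ - ⌊2783/26⌋ = 1391 + 214 - 107 = 1498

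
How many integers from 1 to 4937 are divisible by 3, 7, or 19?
⌊4937/3⌋+⌊4937/7⌋+⌊4937/19⌋ - ⌊4937/21⌋-⌊4937/57⌋-⌊4937/133⌋ + ⌊4937/399⌋ = 1645+705+259 - 235-86-37 + 12 = 2263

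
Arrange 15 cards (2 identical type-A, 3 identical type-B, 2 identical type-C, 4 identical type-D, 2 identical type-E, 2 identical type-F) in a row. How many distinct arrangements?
15! / (2! × 3! × 2! × 4! × 2! × 2!) = 567567000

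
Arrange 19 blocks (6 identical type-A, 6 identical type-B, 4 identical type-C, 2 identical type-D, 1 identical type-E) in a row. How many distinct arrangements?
19! / (6! × 6! × 4! × 2! × 1!) = 4888643760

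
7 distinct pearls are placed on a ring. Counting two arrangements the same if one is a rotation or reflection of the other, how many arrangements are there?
(7-1)!/2 = 720/2 = 360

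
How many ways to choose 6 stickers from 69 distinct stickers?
C(69,6) = 69!/(6!×63!) = 119877472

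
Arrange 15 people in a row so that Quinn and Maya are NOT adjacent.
Total - adjacent = 15! - (15-1)!×2 = 1307674368000 - 174356582400 = 1133317785600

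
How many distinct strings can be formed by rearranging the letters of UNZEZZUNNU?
10! / (1! × 3! × 3! × 3!) = 16800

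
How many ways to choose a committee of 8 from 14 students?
C(14,8) = 14!/(8!×6!) = 3003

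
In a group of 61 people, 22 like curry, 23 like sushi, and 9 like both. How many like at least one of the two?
|A∪B| = |A| + |B| - |A∩B| = 22 + 23 - 9 = 36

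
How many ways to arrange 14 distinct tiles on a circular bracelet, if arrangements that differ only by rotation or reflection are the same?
(14-1)!/2 = 6227020800/2 = 3113510400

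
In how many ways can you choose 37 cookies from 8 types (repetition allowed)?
C(37+8-1, 8-1) = C(44, 7) = 38320568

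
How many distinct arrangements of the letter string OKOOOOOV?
8! / (1! × 1! × 6!) = 56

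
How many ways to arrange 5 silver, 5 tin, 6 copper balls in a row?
16! / (5! × 5! × 6!) = 2018016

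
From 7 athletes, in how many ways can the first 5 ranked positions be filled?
P(7,5) = 7!/(7-5)! = 2520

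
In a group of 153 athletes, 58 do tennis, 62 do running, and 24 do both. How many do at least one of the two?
|A∪B| = |A| + |B| - |A∩B| = 58 + 62 - 24 = 96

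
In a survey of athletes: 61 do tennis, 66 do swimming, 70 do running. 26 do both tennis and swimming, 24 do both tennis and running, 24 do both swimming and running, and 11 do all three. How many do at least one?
|A∪B∪C| = 61+66+70-26-24-24+11 = 134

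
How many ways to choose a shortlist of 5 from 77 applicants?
C(77,5) = 77!/(5!×72!) = 19757815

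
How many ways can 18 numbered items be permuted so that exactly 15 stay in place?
Choose the 15 fixed points C(18,15) = 816, derange the rest: !3 = Σ_{j=0}^{3} (-1)^j·3!/j! = 6 - 6 + 3 - 1 = 2. Product = 816 × 2 = 1632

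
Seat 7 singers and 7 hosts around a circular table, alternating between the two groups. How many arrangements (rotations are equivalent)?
Fix one of the singers: (7-1)! ways for the remaining singers, × 7! ways for the hosts = 720 × 5040 = 3628800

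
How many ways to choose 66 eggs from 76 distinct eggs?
C(76,66) = 76!/(66!×10!) = 954526728530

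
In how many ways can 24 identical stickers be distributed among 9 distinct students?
C(24+9-1, 9-1) = C(32, 8) = 10518300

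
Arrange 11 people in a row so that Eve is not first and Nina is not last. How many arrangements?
By inclusion-exclusion: 11! - 2×(11-1)! + (11-2)! = 39916800 - 7257600 + 362880 = 33022080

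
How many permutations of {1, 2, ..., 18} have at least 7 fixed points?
Exactly j fixed points: C(18,j)·!(18-j); sum over j ≥ 7 (derangement numbers via !m = (m-1)·(!(m-1) + !(m-2)): !0..!11 = 1, 0, 1, 2, 9, 44, 265, 1854, 14833, 133496, 1334961, 14684570). Σ_{j=7}^{18} C(18,j)·!(18-j) = C(18,7)·!11 + C(18,8)·!10 + C(18,9)·!9 + C(18,10)·!8 + C(18,11)·!7 + C(18,12)·!6 + C(18,13)·!5 + C(18,14)·!4 + C(18,15)·!3 + C(18,16)·!2 + C(18,17)·!1 + C(18,18)·!0 = 31824·14684570 + 43758·1334961 + 48620·133496 + 43758·14833 + 31824·1854 + 18564·265 + 8568·44 + 3060·9 + 816·2 + 153·1 + 18·0 + 1·1 = 532940944526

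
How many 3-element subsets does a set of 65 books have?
C(65,3) = 65!/(3!×62!) = 43680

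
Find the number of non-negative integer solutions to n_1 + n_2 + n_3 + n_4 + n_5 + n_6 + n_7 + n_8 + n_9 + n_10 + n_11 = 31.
C(31+11-1, 11-1) = C(41, 10) = 1121099408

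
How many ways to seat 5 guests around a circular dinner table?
Circular: fix one position, arrange the rest. (5-1)! = 24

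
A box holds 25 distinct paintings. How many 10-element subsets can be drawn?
C(25,10) = 25!/(10!×15!) = 3268760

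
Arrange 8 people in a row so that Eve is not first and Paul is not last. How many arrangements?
By inclusion-exclusion: 8! - 2×(8-1)! + (8-2)! = 40320 - 10080 + 720 = 30960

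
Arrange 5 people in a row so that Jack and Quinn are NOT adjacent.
Total - adjacent = 5! - (5-1)!×2 = 120 - 48 = 72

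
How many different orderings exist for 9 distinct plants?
9! = 362880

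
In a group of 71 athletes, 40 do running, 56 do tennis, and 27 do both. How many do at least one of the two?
|A∪B| = |A| + |B| - |A∩B| = 40 + 56 - 27 = 69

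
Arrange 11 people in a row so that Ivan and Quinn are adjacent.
Treat as block: (11-1)! × 2! = 3628800 × 2 = 7257600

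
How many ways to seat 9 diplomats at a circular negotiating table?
Circular: fix one position, arrange the rest. (9-1)! = 40320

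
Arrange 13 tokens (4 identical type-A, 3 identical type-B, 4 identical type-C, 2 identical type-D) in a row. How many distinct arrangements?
13! / (4! × 3! × 4! × 2!) = 900900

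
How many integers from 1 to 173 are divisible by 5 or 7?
⌊173/5⌋ + ⌊173/7⌋ - ⌊173/35⌋ = 34 + 24 - 4 = 54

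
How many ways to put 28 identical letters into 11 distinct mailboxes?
C(28+11-1, 11-1) = C(38, 10) = 472733756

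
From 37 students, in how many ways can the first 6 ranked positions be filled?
P(37,6) = 37!/(37-6)! = 1673844480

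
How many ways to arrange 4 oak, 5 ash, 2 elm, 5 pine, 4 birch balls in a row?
20! / (4! × 5! × 2! × 5! × 4!) = 146659312800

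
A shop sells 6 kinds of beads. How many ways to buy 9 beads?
C(9+6-1, 6-1) = C(14, 5) = 2002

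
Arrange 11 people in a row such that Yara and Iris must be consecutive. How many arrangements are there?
Treat the 2 as one block: (11-2+1)! × 2! = 3628800 × 2 = 7257600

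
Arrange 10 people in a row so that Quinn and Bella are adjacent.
Treat as block: (10-1)! × 2! = 362880 × 2 = 725760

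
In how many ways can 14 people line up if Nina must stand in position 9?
Fix one position: (14-1)! = 6227020800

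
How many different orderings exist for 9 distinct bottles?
9! = 362880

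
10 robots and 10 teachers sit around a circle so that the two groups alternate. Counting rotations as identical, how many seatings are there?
Fix one of the robots: (10-1)! ways for the remaining robots, × 10! ways for the teachers = 362880 × 3628800 = 1316818944000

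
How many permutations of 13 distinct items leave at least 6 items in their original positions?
Exactly j fixed points: C(13,j)·!(13-j); sum over j ≥ 6 (derangement numbers via !m = (m-1)·(!(m-1) + !(m-2)): !0..!7 = 1, 0, 1, 2, 9, 44, 265, 1854). Σ_{j=6}^{13} C(13,j)·!(13-j) = C(13,6)·!7 + C(13,7)·!6 + C(13,8)·!5 + C(13,9)·!4 + C(13,10)·!3 + C(13,11)·!2 + C(13,12)·!1 + C(13,13)·!0 = 1716·1854 + 1716·265 + 1287·44 + 715·9 + 286·2 + 78·1 + 13·0 + 1·1 = 3699918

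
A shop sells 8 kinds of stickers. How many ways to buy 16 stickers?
C(16+8-1, 8-1) = C(23, 7) = 245157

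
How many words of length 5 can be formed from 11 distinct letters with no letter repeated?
P(11,5) = 11!/(11-5)! = 55440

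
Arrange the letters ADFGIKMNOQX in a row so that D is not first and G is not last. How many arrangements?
By inclusion-exclusion: 11! - 2×(11-1)! + (11-2)! = 39916800 - 7257600 + 362880 = 33022080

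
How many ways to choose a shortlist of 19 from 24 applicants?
C(24,19) = 24!/(19!×5!) = 42504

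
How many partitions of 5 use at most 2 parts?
By conjugation, equals partitions of 5 into parts ≤ 2. Let r_j(i) = number of partitions of i into parts ≤ j, for i = 0..5. r_1(i) = 1 for all i; r_j(i) = r_{j-1}(i) + r_j(i-j). Rows j = 2..2: ≤2: 1 1 2 2 3 3. r_2(5) = 3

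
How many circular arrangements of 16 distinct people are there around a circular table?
Circular: fix one position, arrange the rest. (16-1)! = 1307674368000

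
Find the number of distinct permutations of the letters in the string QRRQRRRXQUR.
11! / (3! × 1! × 6! × 1!) = 9240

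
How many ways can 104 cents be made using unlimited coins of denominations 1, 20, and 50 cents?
Coefficient of x^104 in 1/(1-x^1) · 1/(1-x^20) · 1/(1-x^50). Case on j = number of 50-cent coins (j = 0..2); remainder r = 104 - 50j is made from {1,20} in ⌊r/20⌋+1 ways. r = 104, 54, 4 → 6 + 3 + 1 = 10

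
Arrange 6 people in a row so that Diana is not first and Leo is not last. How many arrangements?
By inclusion-exclusion: 6! - 2×(6-1)! + (6-2)! = 720 - 240 + 24 = 504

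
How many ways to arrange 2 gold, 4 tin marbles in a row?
6! / (2! × 4!) = 15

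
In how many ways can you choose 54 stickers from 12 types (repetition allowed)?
C(54+12-1, 12-1) = C(65, 11) = 895068996640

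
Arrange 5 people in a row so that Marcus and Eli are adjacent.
Treat as block: (5-1)! × 2! = 24 × 2 = 48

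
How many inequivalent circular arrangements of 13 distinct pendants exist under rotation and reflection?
(13-1)!/2 = 479001600/2 = 239500800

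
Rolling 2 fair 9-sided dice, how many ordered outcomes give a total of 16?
Coefficient of x^16 in (x + x² + ... + x^9)^2. By inclusion-exclusion on dice exceeding 9: Σ_j (-1)^j C(2,j)·C(16-1-9j, 1) = C(2,0)·C(15,1) - C(2,1)·C(6,1) = 1·15 - 2·6 = 3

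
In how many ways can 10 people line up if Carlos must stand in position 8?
Fix one position: (10-1)! = 362880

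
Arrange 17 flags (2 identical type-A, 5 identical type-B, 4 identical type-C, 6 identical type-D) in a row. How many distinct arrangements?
17! / (2! × 5! × 4! × 6!) = 85765680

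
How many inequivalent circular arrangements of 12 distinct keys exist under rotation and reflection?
(12-1)!/2 = 39916800/2 = 19958400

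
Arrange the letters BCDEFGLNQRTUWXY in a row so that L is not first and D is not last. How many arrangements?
By inclusion-exclusion: 15! - 2×(15-1)! + (15-2)! = 1307674368000 - 174356582400 + 6227020800 = 1139544806400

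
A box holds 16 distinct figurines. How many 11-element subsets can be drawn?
C(16,11) = 16!/(11!×5!) = 4368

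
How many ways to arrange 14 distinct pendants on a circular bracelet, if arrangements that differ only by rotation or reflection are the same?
(14-1)!/2 = 6227020800/2 = 3113510400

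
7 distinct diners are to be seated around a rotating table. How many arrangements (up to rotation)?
Circular: fix one position, arrange the rest. (7-1)! = 720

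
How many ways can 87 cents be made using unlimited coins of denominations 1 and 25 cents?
Coefficient of x^87 in 1/(1-x^1) · 1/(1-x^25). Use j coins of 25 for j = 0..⌊87/25⌋ = 3, the rest in 1s: 3 + 1 = 4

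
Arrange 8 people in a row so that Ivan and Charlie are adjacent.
Treat as block: (8-1)! × 2! = 5040 × 2 = 10080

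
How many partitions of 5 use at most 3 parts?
By conjugation, equals partitions of 5 into parts ≤ 3. Let r_j(i) = number of partitions of i into parts ≤ j, for i = 0..5. r_1(i) = 1 for all i; r_j(i) = r_{j-1}(i) + r_j(i-j). Rows j = 2..3: ≤2: 1 1 2 2 3 3; ≤3: 1 1 2 3 4 5. r_3(5) = 5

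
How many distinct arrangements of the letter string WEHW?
4! / (1! × 1! × 2!) = 12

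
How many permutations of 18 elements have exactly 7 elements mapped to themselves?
Choose the 7 fixed points C(18,7) = 31824, derange the rest: !11 = Σ_{j=0}^{11} (-1)^j·11!/j! = 39916800 - 39916800 + 19958400 - 6652800 + 1663200 - 332640 + 55440 - 7920 + 990 - 110 + 11 - 1 = 14684570. Product = 31824 × 14684570 = 467321755680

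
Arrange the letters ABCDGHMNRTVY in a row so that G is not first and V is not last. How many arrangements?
By inclusion-exclusion: 12! - 2×(12-1)! + (12-2)! = 479001600 - 79833600 + 3628800 = 402796800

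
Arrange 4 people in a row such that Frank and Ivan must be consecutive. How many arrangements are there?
Treat the 2 as one block: (4-2+1)! × 2! = 6 × 2 = 12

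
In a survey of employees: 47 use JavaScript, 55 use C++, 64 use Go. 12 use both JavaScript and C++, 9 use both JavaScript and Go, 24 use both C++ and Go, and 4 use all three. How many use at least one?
|A∪B∪C| = 47+55+64-12-9-24+4 = 125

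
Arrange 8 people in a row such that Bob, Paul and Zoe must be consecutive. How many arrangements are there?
Treat the 3 as one block: (8-3+1)! × 3! = 720 × 6 = 4320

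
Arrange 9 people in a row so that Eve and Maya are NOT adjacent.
Total - adjacent = 9! - (9-1)!×2 = 362880 - 80640 = 282240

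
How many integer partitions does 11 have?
Pentagonal recurrence p(n) = p(n-1) + p(n-2) - p(n-5) - p(n-7) + p(n-12) + p(n-15) - ... gives p(0..10) = 1, 1, 2, 3, 5, 7, 11, 15, 22, 30, 42. p(11) = p(10) + p(9) - p(6) - p(4) = 42 + 30 - 11 - 5 = 56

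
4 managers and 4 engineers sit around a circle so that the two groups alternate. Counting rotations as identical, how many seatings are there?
Fix one of the managers: (4-1)! ways for the remaining managers, × 4! ways for the engineers = 6 × 24 = 144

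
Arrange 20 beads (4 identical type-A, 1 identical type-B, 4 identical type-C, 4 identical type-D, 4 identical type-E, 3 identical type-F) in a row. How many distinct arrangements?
20! / (4! × 1! × 4! × 4! × 4! × 3!) = 1222160940000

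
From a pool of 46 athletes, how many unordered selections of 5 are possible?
C(46,5) = 46!/(5!×41!) = 1370754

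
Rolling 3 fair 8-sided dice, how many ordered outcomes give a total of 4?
Coefficient of x^4 in (x + x² + ... + x^8)^3. By inclusion-exclusion on dice exceeding 8: Σ_j (-1)^j C(3,j)·C(4-1-8j, 2) = C(3,0)·C(3,2) = 1·3 = 3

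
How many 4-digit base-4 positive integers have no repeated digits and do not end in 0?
Last digit: 3 nonzero choices. First digit: 2 (nonzero, ≠last). Middle 2: P(2,2) = 2. Total = 12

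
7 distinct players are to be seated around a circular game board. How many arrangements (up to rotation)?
Circular: fix one position, arrange the rest. (7-1)! = 720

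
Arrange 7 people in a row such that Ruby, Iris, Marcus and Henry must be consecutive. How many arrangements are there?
Treat the 4 as one block: (7-4+1)! × 4! = 24 × 24 = 576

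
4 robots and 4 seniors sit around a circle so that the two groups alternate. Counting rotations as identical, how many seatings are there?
Fix one of the robots: (4-1)! ways for the remaining robots, × 4! ways for the seniors = 6 × 24 = 144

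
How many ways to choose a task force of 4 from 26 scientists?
C(26,4) = 26!/(4!×22!) = 14950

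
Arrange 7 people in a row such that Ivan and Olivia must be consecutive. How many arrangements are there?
Treat the 2 as one block: (7-2+1)! × 2! = 720 × 2 = 1440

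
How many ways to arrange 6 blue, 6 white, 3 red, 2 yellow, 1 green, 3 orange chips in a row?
21! / (6! × 6! × 3! × 2! × 1! × 3!) = 1368820252800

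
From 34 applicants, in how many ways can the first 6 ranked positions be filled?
P(34,6) = 34!/(34-6)! = 968330880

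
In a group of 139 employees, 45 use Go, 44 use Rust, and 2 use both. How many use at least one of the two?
|A∪B| = |A| + |B| - |A∩B| = 45 + 44 - 2 = 87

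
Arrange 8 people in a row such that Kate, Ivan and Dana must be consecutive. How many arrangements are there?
Treat the 3 as one block: (8-3+1)! × 3! = 720 × 6 = 4320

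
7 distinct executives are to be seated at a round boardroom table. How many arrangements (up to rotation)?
Circular: fix one position, arrange the rest. (7-1)! = 720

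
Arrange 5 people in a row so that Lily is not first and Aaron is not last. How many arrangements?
By inclusion-exclusion: 5! - 2×(5-1)! + (5-2)! = 120 - 48 + 6 = 78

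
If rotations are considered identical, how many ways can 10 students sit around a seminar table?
Circular: fix one position, arrange the rest. (10-1)! = 362880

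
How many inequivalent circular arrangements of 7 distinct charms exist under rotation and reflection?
(7-1)!/2 = 720/2 = 360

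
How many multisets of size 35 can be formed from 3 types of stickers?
C(35+3-1, 3-1) = C(37, 2) = 666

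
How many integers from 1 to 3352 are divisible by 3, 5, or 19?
⌊3352/3⌋+⌊3352/5⌋+⌊3352/19⌋ - ⌊3352/15⌋-⌊3352/57⌋-⌊3352/95⌋ + ⌊3352/285⌋ = 1117+670+176 - 223-58-35 + 11 = 1658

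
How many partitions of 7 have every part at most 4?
Let r_j(i) = number of partitions of i into parts ≤ j, for i = 0..7. r_1(i) = 1 for all i; r_j(i) = r_{j-1}(i) + r_j(i-j). Rows j = 2..4: ≤2: 1 1 2 2 3 3 4 4; ≤3: 1 1 2 3 4 5 7 8; ≤4: 1 1 2 3 5 6 9 11. r_4(7) = 11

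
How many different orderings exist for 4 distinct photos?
4! = 24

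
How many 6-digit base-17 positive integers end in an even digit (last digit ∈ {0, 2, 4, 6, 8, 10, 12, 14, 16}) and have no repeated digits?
Last∈{0,2,4,6,8,10,12,14,16}. Last=0: 524160. Last nonzero: 8×15×P(15,4) = 3931200. Total = 4455360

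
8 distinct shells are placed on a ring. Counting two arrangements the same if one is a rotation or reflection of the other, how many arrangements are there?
(8-1)!/2 = 5040/2 = 2520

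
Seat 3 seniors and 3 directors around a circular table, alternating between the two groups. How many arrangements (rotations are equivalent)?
Fix one of the seniors: (3-1)! ways for the remaining seniors, × 3! ways for the directors = 2 × 6 = 12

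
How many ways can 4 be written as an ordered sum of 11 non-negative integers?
C(4+11-1, 11-1) = C(14, 10) = 1001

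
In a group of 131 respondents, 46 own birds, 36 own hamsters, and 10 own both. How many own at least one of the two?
|A∪B| = |A| + |B| - |A∩B| = 46 + 36 - 10 = 72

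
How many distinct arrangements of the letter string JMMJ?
4! / (2! × 2!) = 6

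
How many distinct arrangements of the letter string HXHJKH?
6! / (1! × 1! × 1! × 3!) = 120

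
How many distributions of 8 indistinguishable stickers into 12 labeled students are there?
C(8+12-1, 12-1) = C(19, 11) = 75582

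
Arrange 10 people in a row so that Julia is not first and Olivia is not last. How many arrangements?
By inclusion-exclusion: 10! - 2×(10-1)! + (10-2)! = 3628800 - 725760 + 40320 = 2943360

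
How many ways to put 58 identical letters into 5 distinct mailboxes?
C(58+5-1, 5-1) = C(62, 4) = 557845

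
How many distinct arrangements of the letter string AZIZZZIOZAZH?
12! / (2! × 6! × 2! × 1! × 1!) = 166320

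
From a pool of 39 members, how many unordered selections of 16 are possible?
C(39,16) = 39!/(16!×23!) = 37711260990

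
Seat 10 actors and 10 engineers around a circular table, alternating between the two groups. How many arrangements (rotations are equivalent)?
Fix one of the actors: (10-1)! ways for the remaining actors, × 10! ways for the engineers = 362880 × 3628800 = 1316818944000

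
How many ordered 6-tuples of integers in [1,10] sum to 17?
Coefficient of x^17 in (x + x² + ... + x^10)^6. By inclusion-exclusion on dice exceeding 10: Σ_j (-1)^j C(6,j)·C(17-1-10j, 5) = C(6,0)·C(16,5) - C(6,1)·C(6,5) = 1·4368 - 6·6 = 4332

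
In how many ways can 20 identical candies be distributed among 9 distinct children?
C(20+9-1, 9-1) = C(28, 8) = 3108105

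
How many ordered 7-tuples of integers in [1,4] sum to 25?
Coefficient of x^25 in (x + x² + ... + x^4)^7. By inclusion-exclusion on dice exceeding 4: Σ_j (-1)^j C(7,j)·C(25-1-4j, 6) = C(7,0)·C(24,6) - C(7,1)·C(20,6) + C(7,2)·C(16,6) - C(7,3)·C(12,6) + C(7,4)·C(8,6) = 1·134596 - 7·38760 + 21·8008 - 35·924 + 35·28 = 84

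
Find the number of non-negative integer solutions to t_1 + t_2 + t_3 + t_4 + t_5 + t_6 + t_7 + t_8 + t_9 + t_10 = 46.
C(46+10-1, 10-1) = C(55, 9) = 6358402050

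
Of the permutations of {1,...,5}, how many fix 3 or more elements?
Exactly j fixed points: C(5,j)·!(5-j); sum over j ≥ 3 (derangement numbers via !m = (m-1)·(!(m-1) + !(m-2)): !0..!2 = 1, 0, 1). Σ_{j=3}^{5} C(5,j)·!(5-j) = C(5,3)·!2 + C(5,4)·!1 + C(5,5)·!0 = 10·1 + 5·0 + 1·1 = 11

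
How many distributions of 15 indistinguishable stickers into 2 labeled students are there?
C(15+2-1, 2-1) = C(16, 1) = 16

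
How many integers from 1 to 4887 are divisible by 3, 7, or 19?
⌊4887/3⌋+⌊4887/7⌋+⌊4887/19⌋ - ⌊4887/21⌋-⌊4887/57⌋-⌊4887/133⌋ + ⌊4887/399⌋ = 1629+698+257 - 232-85-36 + 12 = 2243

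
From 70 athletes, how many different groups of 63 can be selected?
C(70,63) = 70!/(63!×7!) = 1198774720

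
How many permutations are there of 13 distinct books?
13! = 6227020800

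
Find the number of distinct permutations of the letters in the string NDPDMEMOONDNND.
14! / (1! × 2! × 4! × 1! × 4! × 2!) = 37837800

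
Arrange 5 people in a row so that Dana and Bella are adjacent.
Treat as block: (5-1)! × 2! = 24 × 2 = 48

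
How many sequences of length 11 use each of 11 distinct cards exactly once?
11! = 39916800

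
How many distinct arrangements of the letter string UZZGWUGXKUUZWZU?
15! / (2! × 1! × 2! × 1! × 4! × 5!) = 113513400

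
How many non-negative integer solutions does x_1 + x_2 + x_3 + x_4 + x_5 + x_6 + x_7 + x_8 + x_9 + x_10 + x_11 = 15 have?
C(15+11-1, 11-1) = C(25, 10) = 3268760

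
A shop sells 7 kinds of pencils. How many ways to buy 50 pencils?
C(50+7-1, 7-1) = C(56, 6) = 32468436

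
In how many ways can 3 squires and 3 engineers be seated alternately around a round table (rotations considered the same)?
Fix one of the squires: (3-1)! ways for the remaining squires, × 3! ways for the engineers = 2 × 6 = 12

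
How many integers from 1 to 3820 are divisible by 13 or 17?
⌊3820/13⌋ + ⌊3820/17⌋ - ⌊3820/221⌋ = 293 + 224 - 17 = 500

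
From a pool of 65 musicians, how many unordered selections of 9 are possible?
C(65,9) = 65!/(9!×56!) = 31966749880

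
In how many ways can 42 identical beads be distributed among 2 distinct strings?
C(42+2-1, 2-1) = C(43, 1) = 43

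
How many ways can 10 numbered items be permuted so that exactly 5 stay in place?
Choose the 5 fixed points C(10,5) = 252, derange the rest: !5 = Σ_{j=0}^{5} (-1)^j·5!/j! = 120 - 120 + 60 - 20 + 5 - 1 = 44. Product = 252 × 44 = 11088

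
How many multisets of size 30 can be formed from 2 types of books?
C(30+2-1, 2-1) = C(31, 1) = 31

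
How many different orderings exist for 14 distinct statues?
14! = 87178291200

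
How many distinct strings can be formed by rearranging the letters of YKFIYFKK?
8! / (3! × 1! × 2! × 2!) = 1680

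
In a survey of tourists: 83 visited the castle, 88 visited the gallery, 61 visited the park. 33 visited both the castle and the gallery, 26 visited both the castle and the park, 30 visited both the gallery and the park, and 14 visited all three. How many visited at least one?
|A∪B∪C| = 83+88+61-33-26-30+14 = 157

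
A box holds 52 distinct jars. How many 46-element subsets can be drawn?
C(52,46) = 52!/(46!×6!) = 20358520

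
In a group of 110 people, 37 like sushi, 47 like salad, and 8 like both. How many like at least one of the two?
|A∪B| = |A| + |B| - |A∩B| = 37 + 47 - 8 = 76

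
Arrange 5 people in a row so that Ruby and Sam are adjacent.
Treat as block: (5-1)! × 2! = 24 × 2 = 48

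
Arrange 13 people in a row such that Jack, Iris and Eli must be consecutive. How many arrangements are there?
Treat the 3 as one block: (13-3+1)! × 3! = 39916800 × 6 = 239500800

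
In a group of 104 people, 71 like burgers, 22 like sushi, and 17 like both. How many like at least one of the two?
|A∪B| = |A| + |B| - |A∩B| = 71 + 22 - 17 = 76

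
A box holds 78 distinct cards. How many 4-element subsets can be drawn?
C(78,4) = 78!/(4!×74!) = 1426425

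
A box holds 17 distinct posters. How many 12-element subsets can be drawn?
C(17,12) = 17!/(12!×5!) = 6188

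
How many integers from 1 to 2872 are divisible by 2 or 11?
⌊2872/2⌋ + ⌊2872/11⌋ - ⌊2872/22⌋ = 1436 + 261 - 130 = 1567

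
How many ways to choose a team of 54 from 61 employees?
C(61,54) = 61!/(54!×7!) = 436270780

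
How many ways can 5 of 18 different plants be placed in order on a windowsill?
P(18,5) = 18!/(18-5)! = 1028160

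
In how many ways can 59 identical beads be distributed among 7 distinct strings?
C(59+7-1, 7-1) = C(65, 6) = 82598880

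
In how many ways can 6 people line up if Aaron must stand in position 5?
Fix one position: (6-1)! = 120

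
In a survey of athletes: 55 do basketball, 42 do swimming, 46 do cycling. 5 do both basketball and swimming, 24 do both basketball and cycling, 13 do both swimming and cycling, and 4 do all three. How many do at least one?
|A∪B∪C| = 55+42+46-5-24-13+4 = 105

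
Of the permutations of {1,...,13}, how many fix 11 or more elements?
Exactly j fixed points: C(13,j)·!(13-j); sum over j ≥ 11 (derangement numbers via !m = (m-1)·(!(m-1) + !(m-2)): !0..!2 = 1, 0, 1). Σ_{j=11}^{13} C(13,j)·!(13-j) = C(13,11)·!2 + C(13,12)·!1 + C(13,13)·!0 = 78·1 + 13·0 + 1·1 = 79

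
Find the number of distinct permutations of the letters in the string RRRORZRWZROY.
12! / (2! × 6! × 1! × 2! × 1!) = 166320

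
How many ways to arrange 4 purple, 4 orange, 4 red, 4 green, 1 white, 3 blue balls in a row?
20! / (4! × 4! × 4! × 4! × 1! × 3!) = 1222160940000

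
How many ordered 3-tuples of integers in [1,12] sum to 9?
Coefficient of x^9 in (x + x² + ... + x^12)^3. By inclusion-exclusion on dice exceeding 12: Σ_j (-1)^j C(3,j)·C(9-1-12j, 2) = C(3,0)·C(8,2) = 1·28 = 28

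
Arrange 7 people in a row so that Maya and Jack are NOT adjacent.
Total - adjacent = 7! - (7-1)!×2 = 5040 - 1440 = 3600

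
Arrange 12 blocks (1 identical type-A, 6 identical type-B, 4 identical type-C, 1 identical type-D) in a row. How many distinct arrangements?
12! / (1! × 6! × 4! × 1!) = 27720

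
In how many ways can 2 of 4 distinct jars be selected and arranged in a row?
P(4,2) = 4!/(4-2)! = 12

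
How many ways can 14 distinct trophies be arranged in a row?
14! = 87178291200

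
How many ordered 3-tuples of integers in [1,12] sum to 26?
Coefficient of x^26 in (x + x² + ... + x^12)^3. By inclusion-exclusion on dice exceeding 12: Σ_j (-1)^j C(3,j)·C(26-1-12j, 2) = C(3,0)·C(25,2) - C(3,1)·C(13,2) = 1·300 - 3·78 = 66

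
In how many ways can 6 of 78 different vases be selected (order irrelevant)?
C(78,6) = 78!/(6!×72!) = 256851595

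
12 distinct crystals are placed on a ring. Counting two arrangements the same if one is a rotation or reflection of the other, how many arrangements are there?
(12-1)!/2 = 39916800/2 = 19958400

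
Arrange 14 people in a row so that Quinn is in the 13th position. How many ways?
Fix one position: (14-1)! = 6227020800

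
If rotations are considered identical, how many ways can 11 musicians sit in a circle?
Circular: fix one position, arrange the rest. (11-1)! = 3628800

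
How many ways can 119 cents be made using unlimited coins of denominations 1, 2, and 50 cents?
Coefficient of x^119 in 1/(1-x^1) · 1/(1-x^2) · 1/(1-x^50). Case on j = number of 50-cent coins (j = 0..2); remainder r = 119 - 50j is made from {1,2} in ⌊r/2⌋+1 ways. r = 119, 69, 19 → 60 + 35 + 10 = 105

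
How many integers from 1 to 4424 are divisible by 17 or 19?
⌊4424/17⌋ + ⌊4424/19⌋ - ⌊4424/323⌋ = 260 + 232 - 13 = 479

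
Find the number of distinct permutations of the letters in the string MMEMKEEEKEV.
11! / (2! × 1! × 5! × 3!) = 27720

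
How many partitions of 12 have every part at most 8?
Let r_j(i) = number of partitions of i into parts ≤ j, for i = 0..12. r_1(i) = 1 for all i; r_j(i) = r_{j-1}(i) + r_j(i-j). Rows j = 2..8: ≤2: 1 1 2 2 3 3 4 4 5 5 6 6 7; ≤3: 1 1 2 3 4 5 7 8 10 12 14 16 19; ≤4: 1 1 2 3 5 6 9 11 15 18 23 27 34; ≤5: 1 1 2 3 5 7 10 13 18 23 30 37 47; ≤6: 1 1 2 3 5 7 11 14 20 26 35 44 58; ≤7: 1 1 2 3 5 7 11 15 21 28 38 49 65; ≤8: 1 1 2 3 5 7 11 15 22 29 40 52 70. r_8(12) = 70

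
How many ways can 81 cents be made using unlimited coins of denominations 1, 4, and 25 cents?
Coefficient of x^81 in 1/(1-x^1) · 1/(1-x^4) · 1/(1-x^25). Case on j = number of 25-cent coins (j = 0..3); remainder r = 81 - 25j is made from {1,4} in ⌊r/4⌋+1 ways. r = 81, 56, 31, 6 → 21 + 15 + 8 + 2 = 46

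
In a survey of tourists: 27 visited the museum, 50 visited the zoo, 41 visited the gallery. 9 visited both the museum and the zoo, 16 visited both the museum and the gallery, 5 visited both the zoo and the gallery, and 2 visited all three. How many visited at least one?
|A∪B∪C| = 27+50+41-9-16-5+2 = 90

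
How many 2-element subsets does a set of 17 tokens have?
C(17,2) = 17!/(2!×15!) = 136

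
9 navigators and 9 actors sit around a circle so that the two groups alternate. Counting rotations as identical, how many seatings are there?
Fix one of the navigators: (9-1)! ways for the remaining navigators, × 9! ways for the actors = 40320 × 362880 = 14631321600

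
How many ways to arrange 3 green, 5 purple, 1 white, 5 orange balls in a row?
14! / (3! × 5! × 1! × 5!) = 1009008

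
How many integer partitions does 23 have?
Pentagonal recurrence p(n) = p(n-1) + p(n-2) - p(n-5) - p(n-7) + p(n-12) + p(n-15) - ... gives p(0..22) = 1, 1, 2, 3, 5, 7, 11, 15, 22, 30, 42, 56, 77, 101, 135, 176, 231, 297, 385, 490, 627, 792, 1002. p(23) = p(22) + p(21) - p(18) - p(16) + p(11) + p(8) - p(1) = 1002 + 792 - 385 - 231 + 56 + 22 - 1 = 1255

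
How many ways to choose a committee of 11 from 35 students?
C(35,11) = 35!/(11!×24!) = 417225900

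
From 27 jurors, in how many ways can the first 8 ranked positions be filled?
P(27,8) = 27!/(27-8)! = 89513424000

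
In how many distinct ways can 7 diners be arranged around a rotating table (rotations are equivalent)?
Circular: fix one position, arrange the rest. (7-1)! = 720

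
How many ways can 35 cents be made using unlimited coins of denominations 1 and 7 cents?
Coefficient of x^35 in 1/(1-x^1) · 1/(1-x^7). Use j coins of 7 for j = 0..⌊35/7⌋ = 5, the rest in 1s: 5 + 1 = 6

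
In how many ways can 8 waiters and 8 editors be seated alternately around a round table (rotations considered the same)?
Fix one of the waiters: (8-1)! ways for the remaining waiters, × 8! ways for the editors = 5040 × 40320 = 203212800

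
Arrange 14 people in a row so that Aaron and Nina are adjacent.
Treat as block: (14-1)! × 2! = 6227020800 × 2 = 12454041600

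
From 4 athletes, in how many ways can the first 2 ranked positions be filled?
P(4,2) = 4!/(4-2)! = 12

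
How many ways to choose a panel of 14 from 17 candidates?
C(17,14) = 17!/(14!×3!) = 680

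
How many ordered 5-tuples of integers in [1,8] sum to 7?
Coefficient of x^7 in (x + x² + ... + x^8)^5. By inclusion-exclusion on dice exceeding 8: Σ_j (-1)^j C(5,j)·C(7-1-8j, 4) = C(5,0)·C(6,4) = 1·15 = 15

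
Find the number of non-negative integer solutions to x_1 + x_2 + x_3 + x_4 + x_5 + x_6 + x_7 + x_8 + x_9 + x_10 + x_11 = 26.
C(26+11-1, 11-1) = C(36, 10) = 254186856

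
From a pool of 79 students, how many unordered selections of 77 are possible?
C(79,77) = 79!/(77!×2!) = 3081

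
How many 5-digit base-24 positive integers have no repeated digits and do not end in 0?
Last digit: 23 nonzero choices. First digit: 22 (nonzero, ≠last). Middle 3: P(22,3) = 9240. Total = 4675440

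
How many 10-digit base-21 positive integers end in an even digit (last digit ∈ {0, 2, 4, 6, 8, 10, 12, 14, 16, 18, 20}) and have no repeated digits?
Last∈{0,2,4,6,8,10,12,14,16,18,20}. Last=0: 60949324800. Last nonzero: 10×19×P(19,8) = 579018585600. Total = 639967910400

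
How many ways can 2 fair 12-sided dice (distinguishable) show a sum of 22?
Coefficient of x^22 in (x + x² + ... + x^12)^2. By inclusion-exclusion on dice exceeding 12: Σ_j (-1)^j C(2,j)·C(22-1-12j, 1) = C(2,0)·C(21,1) - C(2,1)·C(9,1) = 1·21 - 2·9 = 3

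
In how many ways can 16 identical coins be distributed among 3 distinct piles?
C(16+3-1, 3-1) = C(18, 2) = 153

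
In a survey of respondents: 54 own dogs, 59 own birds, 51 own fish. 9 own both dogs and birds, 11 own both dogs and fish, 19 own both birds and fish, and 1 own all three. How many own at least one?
|A∪B∪C| = 54+59+51-9-11-19+1 = 126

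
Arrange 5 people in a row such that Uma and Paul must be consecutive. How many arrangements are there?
Treat the 2 as one block: (5-2+1)! × 2! = 24 × 2 = 48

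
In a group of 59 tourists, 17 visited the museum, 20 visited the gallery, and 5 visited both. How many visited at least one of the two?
|A∪B| = |A| + |B| - |A∩B| = 17 + 20 - 5 = 32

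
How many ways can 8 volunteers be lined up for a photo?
8! = 40320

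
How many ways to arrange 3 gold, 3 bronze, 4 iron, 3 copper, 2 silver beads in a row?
15! / (3! × 3! × 4! × 3! × 2!) = 126126000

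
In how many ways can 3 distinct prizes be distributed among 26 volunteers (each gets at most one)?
P(26,3) = 26!/(26-3)! = 15600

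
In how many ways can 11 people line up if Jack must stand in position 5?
Fix one position: (11-1)! = 3628800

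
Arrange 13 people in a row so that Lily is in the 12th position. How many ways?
Fix one position: (13-1)! = 479001600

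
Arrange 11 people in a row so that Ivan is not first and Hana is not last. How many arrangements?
By inclusion-exclusion: 11! - 2×(11-1)! + (11-2)! = 39916800 - 7257600 + 362880 = 33022080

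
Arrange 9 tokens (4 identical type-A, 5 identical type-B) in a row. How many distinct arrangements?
9! / (4! × 5!) = 126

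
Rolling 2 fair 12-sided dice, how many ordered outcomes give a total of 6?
Coefficient of x^6 in (x + x² + ... + x^12)^2. By inclusion-exclusion on dice exceeding 12: Σ_j (-1)^j C(2,j)·C(6-1-12j, 1) = C(2,0)·C(5,1) = 1·5 = 5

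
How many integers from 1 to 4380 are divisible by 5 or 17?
⌊4380/5⌋ + ⌊4380/17⌋ - ⌊4380/85⌋ = 876 + 257 - 51 = 1082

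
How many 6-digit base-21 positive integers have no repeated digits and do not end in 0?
Last digit: 20 nonzero choices. First digit: 19 (nonzero, ≠last). Middle 4: P(19,4) = 93024. Total = 35349120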